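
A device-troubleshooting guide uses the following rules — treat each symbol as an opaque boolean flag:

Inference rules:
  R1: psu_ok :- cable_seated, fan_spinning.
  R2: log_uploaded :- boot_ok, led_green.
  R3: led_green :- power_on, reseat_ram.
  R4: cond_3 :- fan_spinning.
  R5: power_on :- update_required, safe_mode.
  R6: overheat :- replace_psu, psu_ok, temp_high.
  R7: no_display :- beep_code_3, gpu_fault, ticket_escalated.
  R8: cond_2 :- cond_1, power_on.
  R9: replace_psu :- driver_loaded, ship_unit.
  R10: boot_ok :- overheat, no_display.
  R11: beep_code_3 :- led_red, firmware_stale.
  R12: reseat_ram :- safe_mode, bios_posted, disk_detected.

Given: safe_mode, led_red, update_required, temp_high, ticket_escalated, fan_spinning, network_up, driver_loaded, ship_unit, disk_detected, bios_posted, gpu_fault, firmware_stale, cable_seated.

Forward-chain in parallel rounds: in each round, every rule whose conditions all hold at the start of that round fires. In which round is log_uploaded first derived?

4

Round 1: R1 [psu_ok :- cable_seated, fan_spinning.]; R4 [cond_3 :- fan_spinning.]; R5 [power_on :- update_required, safe_mode.]; R9 [replace_psu :- driver_loaded, ship_unit.]; R11 [beep_code_3 :- led_red, firmware_stale.]; R12 [reseat_ram :- safe_mode, bios_posted, disk_detected.]. New: psu_ok, cond_3, power_on, replace_psu, beep_code_3, reseat_ram.
Round 2: R3 [led_green :- power_on, reseat_ram.]; R6 [overheat :- replace_psu, psu_ok, temp_high.]; R7 [no_display :- beep_code_3, gpu_fault, ticket_escalated.]. New: led_green, overheat, no_display.
Round 3: R10 [boot_ok :- overheat, no_display.]. New: boot_ok.
Round 4: R2 [log_uploaded :- boot_ok, led_green.]. New: log_uploaded.
log_uploaded first appears in round 4.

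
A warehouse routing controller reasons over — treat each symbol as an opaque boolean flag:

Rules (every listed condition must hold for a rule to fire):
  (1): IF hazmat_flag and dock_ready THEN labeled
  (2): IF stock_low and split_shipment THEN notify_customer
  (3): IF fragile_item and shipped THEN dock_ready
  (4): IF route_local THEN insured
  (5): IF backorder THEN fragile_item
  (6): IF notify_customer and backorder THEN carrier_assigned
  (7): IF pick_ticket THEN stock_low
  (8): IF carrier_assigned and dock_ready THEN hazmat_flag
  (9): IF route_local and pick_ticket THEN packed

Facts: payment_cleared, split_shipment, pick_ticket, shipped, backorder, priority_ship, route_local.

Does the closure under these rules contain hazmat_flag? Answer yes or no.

[1] (4) [IF route_local THEN insured]; (5) [IF backorder THEN fragile_item]; (7) [IF pick_ticket THEN stock_low]; (9) [IF route_local and pick_ticket THEN packed]. ⇒ new: insured, fragile_item, stock_low, packed.
[2] (2) [IF stock_low and split_shipment THEN notify_customer]; (3) [IF fragile_item and shipped THEN dock_ready]. ⇒ new: notify_customer, dock_ready.
[3] (6) [IF notify_customer and backorder THEN carrier_assigned]. ⇒ new: carrier_assigned.
[4] (8) [IF carrier_assigned and dock_ready THEN hazmat_flag]. ⇒ new: hazmat_flag.
[5] (1) [IF hazmat_flag and dock_ready THEN labeled]. ⇒ new: labeled.
hazmat_flag appears in round 4, so it is derivable.

yes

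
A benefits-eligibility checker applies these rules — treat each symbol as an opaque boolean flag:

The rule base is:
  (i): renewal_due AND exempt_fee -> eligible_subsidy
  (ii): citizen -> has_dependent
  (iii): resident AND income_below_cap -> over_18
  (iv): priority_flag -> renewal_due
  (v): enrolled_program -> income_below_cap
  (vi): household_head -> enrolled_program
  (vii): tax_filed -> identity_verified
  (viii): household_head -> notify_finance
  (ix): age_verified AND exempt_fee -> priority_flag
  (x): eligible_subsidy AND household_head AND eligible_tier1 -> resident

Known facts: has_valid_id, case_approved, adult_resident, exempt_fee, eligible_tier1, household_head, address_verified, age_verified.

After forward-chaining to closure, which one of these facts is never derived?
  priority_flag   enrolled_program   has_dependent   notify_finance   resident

has_dependent

Round 1: (vi) [household_head -> enrolled_program]; (viii) [household_head -> notify_finance]; (ix) [age_verified AND exempt_fee -> priority_flag]. New: enrolled_program, notify_finance, priority_flag.
Round 2: (iv) [priority_flag -> renewal_due]; (v) [enrolled_program -> income_below_cap]. New: renewal_due, income_below_cap.
Round 3: (i) [renewal_due AND exempt_fee -> eligible_subsidy]. New: eligible_subsidy.
Round 4: (x) [eligible_subsidy AND household_head AND eligible_tier1 -> resident]. New: resident.
Round 5: (iii) [resident AND income_below_cap -> over_18]. New: over_18.
Derived: notify_finance (round 1), enrolled_program (round 1), priority_flag (round 1), resident (round 4). has_dependent never appears in any round.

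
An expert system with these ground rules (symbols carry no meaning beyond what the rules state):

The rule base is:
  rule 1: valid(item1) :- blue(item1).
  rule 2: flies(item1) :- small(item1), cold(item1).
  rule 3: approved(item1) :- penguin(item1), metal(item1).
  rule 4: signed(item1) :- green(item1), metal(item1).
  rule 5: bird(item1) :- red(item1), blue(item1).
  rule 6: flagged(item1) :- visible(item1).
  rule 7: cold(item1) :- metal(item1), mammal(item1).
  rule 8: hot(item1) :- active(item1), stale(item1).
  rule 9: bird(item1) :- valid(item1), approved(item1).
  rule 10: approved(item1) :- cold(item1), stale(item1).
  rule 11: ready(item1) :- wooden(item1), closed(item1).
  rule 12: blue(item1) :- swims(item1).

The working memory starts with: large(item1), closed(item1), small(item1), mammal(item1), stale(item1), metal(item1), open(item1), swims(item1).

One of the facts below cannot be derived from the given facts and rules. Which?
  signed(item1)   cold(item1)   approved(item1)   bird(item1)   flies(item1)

[1] rule 7 [cold(item1) :- metal(item1), mammal(item1).]; rule 12 [blue(item1) :- swims(item1).]. ⇒ new: cold(item1), blue(item1).
[2] rule 1 [valid(item1) :- blue(item1).]; rule 2 [flies(item1) :- small(item1), cold(item1).]; rule 10 [approved(item1) :- cold(item1), stale(item1).]. ⇒ new: valid(item1), flies(item1), approved(item1).
[3] rule 9 [bird(item1) :- valid(item1), approved(item1).]. ⇒ new: bird(item1).
Derived: approved(item1) (round 2), flies(item1) (round 2), bird(item1) (round 3), cold(item1) (round 1). signed(item1) never appears in any round.

signed(item1)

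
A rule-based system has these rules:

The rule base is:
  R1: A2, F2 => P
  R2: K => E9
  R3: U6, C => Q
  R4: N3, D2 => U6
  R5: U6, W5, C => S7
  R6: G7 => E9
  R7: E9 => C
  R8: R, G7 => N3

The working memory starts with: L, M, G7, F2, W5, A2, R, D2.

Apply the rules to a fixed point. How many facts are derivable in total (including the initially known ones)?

15

[1] R1 [A2, F2 => P]; R6 [G7 => E9]; R8 [R, G7 => N3]. ⇒ new: P, E9, N3.
[2] R4 [N3, D2 => U6]; R7 [E9 => C]. ⇒ new: U6, C.
[3] R3 [U6, C => Q]; R5 [U6, W5, C => S7]. ⇒ new: Q, S7.
Closure: {A2, C, D2, E9, F2, G7, L, M, N3, P, Q, R, S7, U6, W5} — 15 facts.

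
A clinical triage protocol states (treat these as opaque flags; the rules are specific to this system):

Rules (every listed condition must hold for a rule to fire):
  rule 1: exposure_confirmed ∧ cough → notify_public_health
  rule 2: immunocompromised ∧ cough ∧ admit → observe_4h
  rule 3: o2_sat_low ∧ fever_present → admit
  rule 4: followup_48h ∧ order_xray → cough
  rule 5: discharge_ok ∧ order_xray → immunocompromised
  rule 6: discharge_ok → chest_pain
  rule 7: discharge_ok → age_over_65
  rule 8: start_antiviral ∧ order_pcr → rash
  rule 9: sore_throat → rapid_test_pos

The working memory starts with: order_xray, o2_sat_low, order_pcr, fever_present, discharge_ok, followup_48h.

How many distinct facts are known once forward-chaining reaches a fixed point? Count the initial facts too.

12

Round 1: rule 3 [o2_sat_low ∧ fever_present → admit]; rule 4 [followup_48h ∧ order_xray → cough]; rule 5 [discharge_ok ∧ order_xray → immunocompromised]; rule 6 [discharge_ok → chest_pain]; rule 7 [discharge_ok → age_over_65]. Adds admit, cough, immunocompromised, chest_pain, age_over_65.
Round 2: rule 2 [immunocompromised ∧ cough ∧ admit → observe_4h]. Adds observe_4h.
Closure: {admit, age_over_65, chest_pain, cough, discharge_ok, fever_present, followup_48h, immunocompromised, o2_sat_low, observe_4h, order_pcr, order_xray} — 12 facts.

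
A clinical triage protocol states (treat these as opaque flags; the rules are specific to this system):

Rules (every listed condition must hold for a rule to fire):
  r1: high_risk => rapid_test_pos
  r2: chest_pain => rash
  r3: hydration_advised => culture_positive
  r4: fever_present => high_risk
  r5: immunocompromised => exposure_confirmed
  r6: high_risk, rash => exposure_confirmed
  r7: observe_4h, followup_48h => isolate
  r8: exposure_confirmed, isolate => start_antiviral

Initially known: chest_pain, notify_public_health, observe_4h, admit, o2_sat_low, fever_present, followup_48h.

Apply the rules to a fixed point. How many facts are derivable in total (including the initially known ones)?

13

Round 1 fires r2, r4, r7, giving rash, high_risk, isolate.
Round 2 fires r1, r6, giving rapid_test_pos, exposure_confirmed.
Round 3 fires r8, giving start_antiviral.
Closure: {admit, chest_pain, exposure_confirmed, fever_present, followup_48h, high_risk, isolate, notify_public_health, o2_sat_low, observe_4h, rapid_test_pos, rash, start_antiviral} — 13 facts.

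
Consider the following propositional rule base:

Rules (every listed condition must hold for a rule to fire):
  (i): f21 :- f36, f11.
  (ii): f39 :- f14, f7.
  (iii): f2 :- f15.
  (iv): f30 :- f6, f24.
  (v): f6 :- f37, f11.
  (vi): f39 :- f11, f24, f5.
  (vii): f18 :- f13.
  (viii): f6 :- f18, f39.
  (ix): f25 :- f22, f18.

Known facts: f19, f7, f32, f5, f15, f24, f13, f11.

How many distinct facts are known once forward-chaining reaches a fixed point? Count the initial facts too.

Round 1: (iii) [f2 :- f15.]; (vi) [f39 :- f11, f24, f5.]; (vii) [f18 :- f13.]. New: f2, f39, f18.
Round 2: (viii) [f6 :- f18, f39.]. New: f6.
Round 3: (iv) [f30 :- f6, f24.]. New: f30.
Closure: {f11, f13, f15, f18, f19, f2, f24, f30, f32, f39, f5, f6, f7} — 13 facts.

13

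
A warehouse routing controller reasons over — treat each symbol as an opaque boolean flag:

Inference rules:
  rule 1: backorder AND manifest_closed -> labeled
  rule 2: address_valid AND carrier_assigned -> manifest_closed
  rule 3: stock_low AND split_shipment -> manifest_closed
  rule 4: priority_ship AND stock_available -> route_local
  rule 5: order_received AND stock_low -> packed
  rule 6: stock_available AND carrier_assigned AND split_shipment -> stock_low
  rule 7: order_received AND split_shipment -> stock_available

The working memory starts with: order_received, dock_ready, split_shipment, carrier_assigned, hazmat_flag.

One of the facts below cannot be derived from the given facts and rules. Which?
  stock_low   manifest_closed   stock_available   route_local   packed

Round 1: rule 7 [order_received AND split_shipment -> stock_available]. Adds stock_available.
Round 2: rule 6 [stock_available AND carrier_assigned AND split_shipment -> stock_low]. Adds stock_low.
Round 3: rule 3 [stock_low AND split_shipment -> manifest_closed]; rule 5 [order_received AND stock_low -> packed]. Adds manifest_closed, packed.
Derived: stock_low (round 2), stock_available (round 1), packed (round 3), manifest_closed (round 3). route_local never appears in any round.

route_local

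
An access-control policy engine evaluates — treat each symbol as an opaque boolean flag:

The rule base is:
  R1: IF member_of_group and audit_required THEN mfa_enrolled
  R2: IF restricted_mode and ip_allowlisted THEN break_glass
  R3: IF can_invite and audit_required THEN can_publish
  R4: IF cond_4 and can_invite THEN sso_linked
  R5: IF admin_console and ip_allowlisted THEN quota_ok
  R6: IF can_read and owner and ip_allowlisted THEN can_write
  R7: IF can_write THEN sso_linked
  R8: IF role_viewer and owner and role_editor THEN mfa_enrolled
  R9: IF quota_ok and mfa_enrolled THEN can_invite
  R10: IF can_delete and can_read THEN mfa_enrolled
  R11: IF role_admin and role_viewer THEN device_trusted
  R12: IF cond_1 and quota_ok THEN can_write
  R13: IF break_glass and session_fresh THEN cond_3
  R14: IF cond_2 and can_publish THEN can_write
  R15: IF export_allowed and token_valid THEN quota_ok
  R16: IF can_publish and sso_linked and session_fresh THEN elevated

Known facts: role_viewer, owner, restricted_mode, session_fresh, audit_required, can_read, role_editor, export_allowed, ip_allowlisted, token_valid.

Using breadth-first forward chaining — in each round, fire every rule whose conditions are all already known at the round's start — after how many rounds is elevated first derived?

Round 1 — R2, R6, R8, R15, derive break_glass, can_write, mfa_enrolled, quota_ok.
Round 2 — R7, R9, R13, derive sso_linked, can_invite, cond_3.
Round 3 — R3, derive can_publish.
Round 4 — R16, derive elevated.
elevated first appears in round 4.

4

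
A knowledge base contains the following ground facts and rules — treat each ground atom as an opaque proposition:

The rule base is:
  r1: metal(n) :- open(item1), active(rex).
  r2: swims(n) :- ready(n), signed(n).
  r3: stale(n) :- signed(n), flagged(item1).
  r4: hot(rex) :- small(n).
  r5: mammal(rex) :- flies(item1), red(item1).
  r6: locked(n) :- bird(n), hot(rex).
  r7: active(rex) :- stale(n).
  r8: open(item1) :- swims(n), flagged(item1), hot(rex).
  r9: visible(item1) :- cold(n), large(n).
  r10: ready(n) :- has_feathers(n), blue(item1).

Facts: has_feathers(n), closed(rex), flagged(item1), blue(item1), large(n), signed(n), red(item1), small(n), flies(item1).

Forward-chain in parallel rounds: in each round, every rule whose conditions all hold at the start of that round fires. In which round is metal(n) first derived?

[1] r3 [stale(n) :- signed(n), flagged(item1).]; r4 [hot(rex) :- small(n).]; r5 [mammal(rex) :- flies(item1), red(item1).]; r10 [ready(n) :- has_feathers(n), blue(item1).]. ⇒ new: stale(n), hot(rex), mammal(rex), ready(n).
[2] r2 [swims(n) :- ready(n), signed(n).]; r7 [active(rex) :- stale(n).]. ⇒ new: swims(n), active(rex).
[3] r8 [open(item1) :- swims(n), flagged(item1), hot(rex).]. ⇒ new: open(item1).
[4] r1 [metal(n) :- open(item1), active(rex).]. ⇒ new: metal(n).
metal(n) first appears in round 4.

4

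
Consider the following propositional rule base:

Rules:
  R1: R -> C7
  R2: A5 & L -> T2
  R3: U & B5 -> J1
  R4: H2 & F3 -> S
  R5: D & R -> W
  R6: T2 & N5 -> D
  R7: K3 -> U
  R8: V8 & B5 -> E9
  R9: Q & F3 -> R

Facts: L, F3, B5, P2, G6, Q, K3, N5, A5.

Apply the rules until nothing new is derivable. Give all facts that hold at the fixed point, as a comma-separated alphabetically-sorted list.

A5, B5, C7, D, F3, G6, J1, K3, L, N5, P2, Q, R, T2, U, W

[1] R2 [A5 & L -> T2]; R7 [K3 -> U]; R9 [Q & F3 -> R]. ⇒ new: T2, U, R.
[2] R1 [R -> C7]; R3 [U & B5 -> J1]; R6 [T2 & N5 -> D]. ⇒ new: C7, J1, D.
[3] R5 [D & R -> W]. ⇒ new: W.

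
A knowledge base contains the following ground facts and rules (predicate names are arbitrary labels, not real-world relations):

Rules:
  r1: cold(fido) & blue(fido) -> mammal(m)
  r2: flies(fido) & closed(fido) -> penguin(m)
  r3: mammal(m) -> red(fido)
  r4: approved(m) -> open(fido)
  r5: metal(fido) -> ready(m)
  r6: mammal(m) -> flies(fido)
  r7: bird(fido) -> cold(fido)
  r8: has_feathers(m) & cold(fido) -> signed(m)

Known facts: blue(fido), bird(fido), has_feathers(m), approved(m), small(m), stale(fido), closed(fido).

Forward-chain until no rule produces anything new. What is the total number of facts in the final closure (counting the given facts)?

[1] r4 [approved(m) -> open(fido)]; r7 [bird(fido) -> cold(fido)]. ⇒ new: open(fido), cold(fido).
[2] r1 [cold(fido) & blue(fido) -> mammal(m)]; r8 [has_feathers(m) & cold(fido) -> signed(m)]. ⇒ new: mammal(m), signed(m).
[3] r3 [mammal(m) -> red(fido)]; r6 [mammal(m) -> flies(fido)]. ⇒ new: red(fido), flies(fido).
[4] r2 [flies(fido) & closed(fido) -> penguin(m)]. ⇒ new: penguin(m).
Closure: {approved(m), bird(fido), blue(fido), closed(fido), cold(fido), flies(fido), has_feathers(m), mammal(m), open(fido), penguin(m), red(fido), signed(m), small(m), stale(fido)} — 14 facts.

14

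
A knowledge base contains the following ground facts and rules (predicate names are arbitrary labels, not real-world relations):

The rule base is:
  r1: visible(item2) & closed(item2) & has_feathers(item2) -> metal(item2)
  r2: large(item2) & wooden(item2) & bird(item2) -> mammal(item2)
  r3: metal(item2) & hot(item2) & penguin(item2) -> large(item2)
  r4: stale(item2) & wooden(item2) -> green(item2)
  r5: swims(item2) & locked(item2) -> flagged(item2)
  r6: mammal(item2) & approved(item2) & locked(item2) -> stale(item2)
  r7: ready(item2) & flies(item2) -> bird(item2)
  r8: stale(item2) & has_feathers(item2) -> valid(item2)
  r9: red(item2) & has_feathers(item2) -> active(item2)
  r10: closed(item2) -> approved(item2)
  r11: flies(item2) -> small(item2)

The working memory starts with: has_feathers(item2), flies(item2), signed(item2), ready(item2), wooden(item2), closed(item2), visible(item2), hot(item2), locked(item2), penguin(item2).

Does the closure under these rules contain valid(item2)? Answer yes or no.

[1] r1 [visible(item2) & closed(item2) & has_feathers(item2) -> metal(item2)]; r7 [ready(item2) & flies(item2) -> bird(item2)]; r10 [closed(item2) -> approved(item2)]; r11 [flies(item2) -> small(item2)]. ⇒ new: metal(item2), bird(item2), approved(item2), small(item2).
[2] r3 [metal(item2) & hot(item2) & penguin(item2) -> large(item2)]. ⇒ new: large(item2).
[3] r2 [large(item2) & wooden(item2) & bird(item2) -> mammal(item2)]. ⇒ new: mammal(item2).
[4] r6 [mammal(item2) & approved(item2) & locked(item2) -> stale(item2)]. ⇒ new: stale(item2).
[5] r4 [stale(item2) & wooden(item2) -> green(item2)]; r8 [stale(item2) & has_feathers(item2) -> valid(item2)]. ⇒ new: green(item2), valid(item2).
valid(item2) appears in round 5, so it is derivable.

yes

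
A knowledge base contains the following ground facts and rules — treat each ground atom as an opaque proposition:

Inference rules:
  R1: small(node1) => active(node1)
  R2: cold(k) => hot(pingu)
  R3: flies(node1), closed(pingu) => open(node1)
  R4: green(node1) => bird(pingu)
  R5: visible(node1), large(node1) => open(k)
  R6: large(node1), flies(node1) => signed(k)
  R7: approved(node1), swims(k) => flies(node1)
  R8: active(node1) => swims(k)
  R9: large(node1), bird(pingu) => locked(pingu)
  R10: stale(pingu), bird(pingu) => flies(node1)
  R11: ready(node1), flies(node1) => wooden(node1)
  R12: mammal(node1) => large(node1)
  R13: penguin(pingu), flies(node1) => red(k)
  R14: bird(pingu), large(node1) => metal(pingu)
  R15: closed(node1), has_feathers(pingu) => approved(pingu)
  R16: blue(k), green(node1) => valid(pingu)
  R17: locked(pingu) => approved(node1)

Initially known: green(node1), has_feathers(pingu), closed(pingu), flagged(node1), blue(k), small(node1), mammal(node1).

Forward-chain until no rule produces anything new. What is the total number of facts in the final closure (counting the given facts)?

Round 1 fires R1, R4, R12, R16, giving active(node1), bird(pingu), large(node1), valid(pingu).
Round 2 fires R8, R9, R14, giving swims(k), locked(pingu), metal(pingu).
Round 3 fires R17, giving approved(node1).
Round 4 fires R7, giving flies(node1).
Round 5 fires R3, R6, giving open(node1), signed(k).
Closure: {active(node1), approved(node1), bird(pingu), blue(k), closed(pingu), flagged(node1), flies(node1), green(node1), has_feathers(pingu), large(node1), locked(pingu), mammal(node1), metal(pingu), open(node1), signed(k), small(node1), swims(k), valid(pingu)} — 18 facts.

18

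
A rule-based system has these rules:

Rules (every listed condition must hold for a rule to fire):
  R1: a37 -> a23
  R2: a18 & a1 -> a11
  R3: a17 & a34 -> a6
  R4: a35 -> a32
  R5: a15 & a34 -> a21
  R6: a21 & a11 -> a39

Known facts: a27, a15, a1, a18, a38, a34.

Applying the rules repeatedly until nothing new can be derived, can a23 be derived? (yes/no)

no

[1] R2 [a18 & a1 -> a11]; R5 [a15 & a34 -> a21]. ⇒ new: a11, a21.
[2] R6 [a21 & a11 -> a39]. ⇒ new: a39.
Fixed point reached. a23 is concluded only by R1; R1 needs a37 (never derived).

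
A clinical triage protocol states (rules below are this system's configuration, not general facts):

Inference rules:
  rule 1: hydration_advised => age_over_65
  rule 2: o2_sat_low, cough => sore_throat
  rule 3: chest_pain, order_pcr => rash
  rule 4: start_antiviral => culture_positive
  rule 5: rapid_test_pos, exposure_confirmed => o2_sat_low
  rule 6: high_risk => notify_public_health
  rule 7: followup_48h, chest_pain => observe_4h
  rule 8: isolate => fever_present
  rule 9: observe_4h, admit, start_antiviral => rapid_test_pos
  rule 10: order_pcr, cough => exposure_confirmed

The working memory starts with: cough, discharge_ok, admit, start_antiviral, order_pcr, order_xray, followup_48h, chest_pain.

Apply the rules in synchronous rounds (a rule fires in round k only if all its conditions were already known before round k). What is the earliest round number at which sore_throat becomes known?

Round 1 fires rule 3, rule 4, rule 7, rule 10, giving rash, culture_positive, observe_4h, exposure_confirmed.
Round 2 fires rule 9, giving rapid_test_pos.
Round 3 fires rule 5, giving o2_sat_low.
Round 4 fires rule 2, giving sore_throat.
sore_throat first appears in round 4.

4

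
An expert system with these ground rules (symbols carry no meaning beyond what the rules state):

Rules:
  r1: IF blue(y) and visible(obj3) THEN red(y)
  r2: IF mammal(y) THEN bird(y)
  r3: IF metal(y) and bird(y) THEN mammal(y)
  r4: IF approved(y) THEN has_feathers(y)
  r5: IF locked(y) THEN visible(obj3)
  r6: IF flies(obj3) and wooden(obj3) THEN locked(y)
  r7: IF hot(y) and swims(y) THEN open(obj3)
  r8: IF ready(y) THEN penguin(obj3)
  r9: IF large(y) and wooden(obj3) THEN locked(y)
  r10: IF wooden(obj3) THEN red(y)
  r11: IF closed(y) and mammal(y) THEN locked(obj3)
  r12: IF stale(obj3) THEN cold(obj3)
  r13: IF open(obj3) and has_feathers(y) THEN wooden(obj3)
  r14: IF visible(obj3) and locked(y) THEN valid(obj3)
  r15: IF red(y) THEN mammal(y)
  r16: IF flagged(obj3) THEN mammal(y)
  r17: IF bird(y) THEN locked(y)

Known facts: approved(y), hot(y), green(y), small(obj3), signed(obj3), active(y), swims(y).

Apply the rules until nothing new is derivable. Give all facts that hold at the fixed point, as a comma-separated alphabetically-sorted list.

active(y), approved(y), bird(y), green(y), has_feathers(y), hot(y), locked(y), mammal(y), open(obj3), red(y), signed(obj3), small(obj3), swims(y), valid(obj3), visible(obj3), wooden(obj3)

Round 1 — r4, r7, derive has_feathers(y), open(obj3).
Round 2 — r13, derive wooden(obj3).
Round 3 — r10, derive red(y).
Round 4 — r15, derive mammal(y).
Round 5 — r2, derive bird(y).
Round 6 — r17, derive locked(y).
Round 7 — r5, derive visible(obj3).
Round 8 — r14, derive valid(obj3).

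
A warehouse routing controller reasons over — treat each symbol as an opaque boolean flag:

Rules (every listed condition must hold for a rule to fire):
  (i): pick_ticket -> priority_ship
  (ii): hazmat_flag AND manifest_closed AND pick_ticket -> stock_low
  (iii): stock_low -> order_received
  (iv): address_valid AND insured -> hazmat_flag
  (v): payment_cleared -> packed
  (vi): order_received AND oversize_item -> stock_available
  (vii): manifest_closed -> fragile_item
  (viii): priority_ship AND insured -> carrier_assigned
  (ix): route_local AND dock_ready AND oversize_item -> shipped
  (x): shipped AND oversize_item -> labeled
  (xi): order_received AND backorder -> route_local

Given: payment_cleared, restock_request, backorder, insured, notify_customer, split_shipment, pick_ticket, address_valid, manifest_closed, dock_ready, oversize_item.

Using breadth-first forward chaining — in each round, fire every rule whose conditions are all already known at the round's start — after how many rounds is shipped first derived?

Round 1: (i) [pick_ticket -> priority_ship]; (iv) [address_valid AND insured -> hazmat_flag]; (v) [payment_cleared -> packed]; (vii) [manifest_closed -> fragile_item]. New: priority_ship, hazmat_flag, packed, fragile_item.
Round 2: (ii) [hazmat_flag AND manifest_closed AND pick_ticket -> stock_low]; (viii) [priority_ship AND insured -> carrier_assigned]. New: stock_low, carrier_assigned.
Round 3: (iii) [stock_low -> order_received]. New: order_received.
Round 4: (vi) [order_received AND oversize_item -> stock_available]; (xi) [order_received AND backorder -> route_local]. New: stock_available, route_local.
Round 5: (ix) [route_local AND dock_ready AND oversize_item -> shipped]. New: shipped.
shipped first appears in round 5.

5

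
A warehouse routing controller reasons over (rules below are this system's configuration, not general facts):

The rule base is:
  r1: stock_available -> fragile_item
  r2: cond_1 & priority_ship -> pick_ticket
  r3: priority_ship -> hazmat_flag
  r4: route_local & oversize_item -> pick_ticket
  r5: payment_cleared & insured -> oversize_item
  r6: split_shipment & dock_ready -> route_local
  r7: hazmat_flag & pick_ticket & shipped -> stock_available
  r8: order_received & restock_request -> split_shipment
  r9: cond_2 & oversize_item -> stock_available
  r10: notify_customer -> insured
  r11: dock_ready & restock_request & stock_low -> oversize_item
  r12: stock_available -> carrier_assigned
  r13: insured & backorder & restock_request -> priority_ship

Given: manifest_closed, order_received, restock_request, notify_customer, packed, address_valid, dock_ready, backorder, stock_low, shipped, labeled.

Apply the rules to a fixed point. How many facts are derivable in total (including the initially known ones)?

Round 1: r8 [order_received & restock_request -> split_shipment]; r10 [notify_customer -> insured]; r11 [dock_ready & restock_request & stock_low -> oversize_item]. Adds split_shipment, insured, oversize_item.
Round 2: r6 [split_shipment & dock_ready -> route_local]; r13 [insured & backorder & restock_request -> priority_ship]. Adds route_local, priority_ship.
Round 3: r3 [priority_ship -> hazmat_flag]; r4 [route_local & oversize_item -> pick_ticket]. Adds hazmat_flag, pick_ticket.
Round 4: r7 [hazmat_flag & pick_ticket & shipped -> stock_available]. Adds stock_available.
Round 5: r1 [stock_available -> fragile_item]; r12 [stock_available -> carrier_assigned]. Adds fragile_item, carrier_assigned.
Closure: {address_valid, backorder, carrier_assigned, dock_ready, fragile_item, hazmat_flag, insured, labeled, manifest_closed, notify_customer, order_received, oversize_item, packed, pick_ticket, priority_ship, restock_request, route_local, shipped, split_shipment, stock_available, stock_low} — 21 facts.

21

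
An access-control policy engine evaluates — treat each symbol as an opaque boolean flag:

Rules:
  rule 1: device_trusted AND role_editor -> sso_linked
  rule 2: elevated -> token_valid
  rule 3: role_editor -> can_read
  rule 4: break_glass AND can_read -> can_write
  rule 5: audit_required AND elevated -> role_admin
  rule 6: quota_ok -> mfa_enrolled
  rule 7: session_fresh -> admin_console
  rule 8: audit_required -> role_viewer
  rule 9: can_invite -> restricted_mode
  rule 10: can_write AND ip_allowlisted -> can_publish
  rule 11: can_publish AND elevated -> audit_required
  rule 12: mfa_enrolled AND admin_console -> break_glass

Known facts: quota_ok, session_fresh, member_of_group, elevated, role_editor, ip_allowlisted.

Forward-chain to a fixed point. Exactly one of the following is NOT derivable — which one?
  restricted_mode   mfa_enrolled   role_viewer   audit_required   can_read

restricted_mode

[1] rule 2 [elevated -> token_valid]; rule 3 [role_editor -> can_read]; rule 6 [quota_ok -> mfa_enrolled]; rule 7 [session_fresh -> admin_console]. ⇒ new: token_valid, can_read, mfa_enrolled, admin_console.
[2] rule 12 [mfa_enrolled AND admin_console -> break_glass]. ⇒ new: break_glass.
[3] rule 4 [break_glass AND can_read -> can_write]. ⇒ new: can_write.
[4] rule 10 [can_write AND ip_allowlisted -> can_publish]. ⇒ new: can_publish.
[5] rule 11 [can_publish AND elevated -> audit_required]. ⇒ new: audit_required.
[6] rule 5 [audit_required AND elevated -> role_admin]; rule 8 [audit_required -> role_viewer]. ⇒ new: role_admin, role_viewer.
Derived: can_read (round 1), audit_required (round 5), mfa_enrolled (round 1), role_viewer (round 6). restricted_mode never appears in any round.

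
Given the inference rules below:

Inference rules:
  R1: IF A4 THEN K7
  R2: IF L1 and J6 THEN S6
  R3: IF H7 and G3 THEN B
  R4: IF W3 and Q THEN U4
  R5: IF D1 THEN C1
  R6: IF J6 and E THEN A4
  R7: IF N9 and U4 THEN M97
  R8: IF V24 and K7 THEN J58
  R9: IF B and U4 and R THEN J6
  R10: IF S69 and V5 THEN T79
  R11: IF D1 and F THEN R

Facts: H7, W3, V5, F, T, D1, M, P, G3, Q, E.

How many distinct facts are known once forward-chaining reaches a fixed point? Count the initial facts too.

18

Round 1 fires R3, R4, R5, R11, giving B, U4, C1, R.
Round 2 fires R9, giving J6.
Round 3 fires R6, giving A4.
Round 4 fires R1, giving K7.
Closure: {A4, B, C1, D1, E, F, G3, H7, J6, K7, M, P, Q, R, T, U4, V5, W3} — 18 facts.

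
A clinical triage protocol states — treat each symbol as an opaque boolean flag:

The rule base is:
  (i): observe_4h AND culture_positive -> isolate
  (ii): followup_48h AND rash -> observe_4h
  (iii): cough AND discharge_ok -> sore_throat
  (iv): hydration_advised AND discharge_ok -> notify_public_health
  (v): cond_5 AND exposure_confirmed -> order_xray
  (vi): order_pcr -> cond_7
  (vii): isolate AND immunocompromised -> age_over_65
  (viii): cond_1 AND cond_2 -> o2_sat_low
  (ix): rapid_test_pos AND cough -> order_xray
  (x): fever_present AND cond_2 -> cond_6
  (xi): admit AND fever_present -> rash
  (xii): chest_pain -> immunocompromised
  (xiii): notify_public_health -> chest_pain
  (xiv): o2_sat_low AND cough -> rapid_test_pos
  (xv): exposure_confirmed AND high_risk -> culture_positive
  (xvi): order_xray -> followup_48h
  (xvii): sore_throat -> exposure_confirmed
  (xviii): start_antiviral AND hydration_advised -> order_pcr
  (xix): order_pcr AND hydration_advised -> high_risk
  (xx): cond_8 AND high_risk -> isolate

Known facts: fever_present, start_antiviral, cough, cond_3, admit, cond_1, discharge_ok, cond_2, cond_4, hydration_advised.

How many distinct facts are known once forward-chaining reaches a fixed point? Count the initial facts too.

[1] (iii) [cough AND discharge_ok -> sore_throat]; (iv) [hydration_advised AND discharge_ok -> notify_public_health]; (viii) [cond_1 AND cond_2 -> o2_sat_low]; (x) [fever_present AND cond_2 -> cond_6]; (xi) [admit AND fever_present -> rash]; (xviii) [start_antiviral AND hydration_advised -> order_pcr]. ⇒ new: sore_throat, notify_public_health, o2_sat_low, cond_6, rash, order_pcr.
[2] (vi) [order_pcr -> cond_7]; (xiii) [notify_public_health -> chest_pain]; (xiv) [o2_sat_low AND cough -> rapid_test_pos]; (xvii) [sore_throat -> exposure_confirmed]; (xix) [order_pcr AND hydration_advised -> high_risk]. ⇒ new: cond_7, chest_pain, rapid_test_pos, exposure_confirmed, high_risk.
[3] (ix) [rapid_test_pos AND cough -> order_xray]; (xii) [chest_pain -> immunocompromised]; (xv) [exposure_confirmed AND high_risk -> culture_positive]. ⇒ new: order_xray, immunocompromised, culture_positive.
[4] (xvi) [order_xray -> followup_48h]. ⇒ new: followup_48h.
[5] (ii) [followup_48h AND rash -> observe_4h]. ⇒ new: observe_4h.
[6] (i) [observe_4h AND culture_positive -> isolate]. ⇒ new: isolate.
[7] (vii) [isolate AND immunocompromised -> age_over_65]. ⇒ new: age_over_65.
Closure: {admit, age_over_65, chest_pain, cond_1, cond_2, cond_3, cond_4, cond_6, cond_7, cough, culture_positive, discharge_ok, exposure_confirmed, fever_present, followup_48h, high_risk, hydration_advised, immunocompromised, isolate, notify_public_health, o2_sat_low, observe_4h, order_pcr, order_xray, rapid_test_pos, rash, sore_throat, start_antiviral} — 28 facts.

28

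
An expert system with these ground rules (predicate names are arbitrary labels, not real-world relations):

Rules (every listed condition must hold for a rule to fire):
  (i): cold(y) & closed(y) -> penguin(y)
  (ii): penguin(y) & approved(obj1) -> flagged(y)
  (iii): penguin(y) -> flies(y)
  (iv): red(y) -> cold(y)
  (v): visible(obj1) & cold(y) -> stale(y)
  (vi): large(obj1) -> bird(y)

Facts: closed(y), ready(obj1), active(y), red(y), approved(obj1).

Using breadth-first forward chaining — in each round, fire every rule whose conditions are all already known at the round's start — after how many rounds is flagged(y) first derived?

[1] (iv) [red(y) -> cold(y)]. ⇒ new: cold(y).
[2] (i) [cold(y) & closed(y) -> penguin(y)]. ⇒ new: penguin(y).
[3] (ii) [penguin(y) & approved(obj1) -> flagged(y)]; (iii) [penguin(y) -> flies(y)]. ⇒ new: flagged(y), flies(y).
flagged(y) first appears in round 3.

3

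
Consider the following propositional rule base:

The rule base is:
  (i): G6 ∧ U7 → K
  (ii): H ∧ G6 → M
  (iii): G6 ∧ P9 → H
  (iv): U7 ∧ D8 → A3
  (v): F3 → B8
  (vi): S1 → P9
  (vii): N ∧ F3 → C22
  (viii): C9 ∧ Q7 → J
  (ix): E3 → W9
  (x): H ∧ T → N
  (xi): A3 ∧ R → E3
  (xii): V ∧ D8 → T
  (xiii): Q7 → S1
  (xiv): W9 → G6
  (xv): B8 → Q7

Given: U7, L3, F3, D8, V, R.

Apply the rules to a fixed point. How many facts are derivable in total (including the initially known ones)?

20

Round 1: (iv) [U7 ∧ D8 → A3]; (v) [F3 → B8]; (xii) [V ∧ D8 → T]. Adds A3, B8, T.
Round 2: (xi) [A3 ∧ R → E3]; (xv) [B8 → Q7]. Adds E3, Q7.
Round 3: (ix) [E3 → W9]; (xiii) [Q7 → S1]. Adds W9, S1.
Round 4: (vi) [S1 → P9]; (xiv) [W9 → G6]. Adds P9, G6.
Round 5: (i) [G6 ∧ U7 → K]; (iii) [G6 ∧ P9 → H]. Adds K, H.
Round 6: (ii) [H ∧ G6 → M]; (x) [H ∧ T → N]. Adds M, N.
Round 7: (vii) [N ∧ F3 → C22]. Adds C22.
Closure: {A3, B8, C22, D8, E3, F3, G6, H, K, L3, M, N, P9, Q7, R, S1, T, U7, V, W9} — 20 facts.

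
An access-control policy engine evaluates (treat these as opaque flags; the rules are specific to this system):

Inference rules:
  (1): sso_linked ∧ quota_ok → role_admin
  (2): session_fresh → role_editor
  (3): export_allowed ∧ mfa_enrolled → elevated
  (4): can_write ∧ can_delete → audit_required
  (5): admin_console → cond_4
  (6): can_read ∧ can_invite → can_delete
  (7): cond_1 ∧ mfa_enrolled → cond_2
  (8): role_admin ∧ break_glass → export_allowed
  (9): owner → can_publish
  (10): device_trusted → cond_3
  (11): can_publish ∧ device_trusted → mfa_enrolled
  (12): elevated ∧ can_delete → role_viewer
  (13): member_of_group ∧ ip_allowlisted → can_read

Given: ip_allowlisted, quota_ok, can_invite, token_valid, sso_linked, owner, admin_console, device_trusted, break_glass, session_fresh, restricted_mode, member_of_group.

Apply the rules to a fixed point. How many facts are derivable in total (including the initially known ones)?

Round 1 — (1), (2), (5), (9), (10), (13), derive role_admin, role_editor, cond_4, can_publish, cond_3, can_read.
Round 2 — (6), (8), (11), derive can_delete, export_allowed, mfa_enrolled.
Round 3 — (3), derive elevated.
Round 4 — (12), derive role_viewer.
Closure: {admin_console, break_glass, can_delete, can_invite, can_publish, can_read, cond_3, cond_4, device_trusted, elevated, export_allowed, ip_allowlisted, member_of_group, mfa_enrolled, owner, quota_ok, restricted_mode, role_admin, role_editor, role_viewer, session_fresh, sso_linked, token_valid} — 23 facts.

23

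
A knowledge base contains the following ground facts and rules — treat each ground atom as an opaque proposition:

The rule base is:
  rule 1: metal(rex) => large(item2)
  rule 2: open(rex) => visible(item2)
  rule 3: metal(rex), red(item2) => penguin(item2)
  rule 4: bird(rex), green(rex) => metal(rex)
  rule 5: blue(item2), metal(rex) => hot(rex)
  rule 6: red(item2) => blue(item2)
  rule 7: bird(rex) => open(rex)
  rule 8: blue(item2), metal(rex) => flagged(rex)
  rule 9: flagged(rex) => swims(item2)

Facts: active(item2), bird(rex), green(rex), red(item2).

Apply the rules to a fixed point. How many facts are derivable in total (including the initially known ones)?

13

[1] rule 4 [bird(rex), green(rex) => metal(rex)]; rule 6 [red(item2) => blue(item2)]; rule 7 [bird(rex) => open(rex)]. ⇒ new: metal(rex), blue(item2), open(rex).
[2] rule 1 [metal(rex) => large(item2)]; rule 2 [open(rex) => visible(item2)]; rule 3 [metal(rex), red(item2) => penguin(item2)]; rule 5 [blue(item2), metal(rex) => hot(rex)]; rule 8 [blue(item2), metal(rex) => flagged(rex)]. ⇒ new: large(item2), visible(item2), penguin(item2), hot(rex), flagged(rex).
[3] rule 9 [flagged(rex) => swims(item2)]. ⇒ new: swims(item2).
Closure: {active(item2), bird(rex), blue(item2), flagged(rex), green(rex), hot(rex), large(item2), metal(rex), open(rex), penguin(item2), red(item2), swims(item2), visible(item2)} — 13 facts.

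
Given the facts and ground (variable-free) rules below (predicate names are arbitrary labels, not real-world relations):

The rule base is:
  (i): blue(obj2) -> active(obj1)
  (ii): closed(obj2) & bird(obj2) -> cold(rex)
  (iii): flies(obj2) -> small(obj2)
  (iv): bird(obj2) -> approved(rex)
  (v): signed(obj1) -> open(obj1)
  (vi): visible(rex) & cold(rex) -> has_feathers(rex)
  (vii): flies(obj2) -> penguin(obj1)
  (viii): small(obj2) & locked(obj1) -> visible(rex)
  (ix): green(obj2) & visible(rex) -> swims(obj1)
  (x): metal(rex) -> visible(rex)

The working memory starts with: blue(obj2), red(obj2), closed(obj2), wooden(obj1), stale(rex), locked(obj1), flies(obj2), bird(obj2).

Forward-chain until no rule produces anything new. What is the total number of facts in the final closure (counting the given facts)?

15

Round 1: (i) [blue(obj2) -> active(obj1)]; (ii) [closed(obj2) & bird(obj2) -> cold(rex)]; (iii) [flies(obj2) -> small(obj2)]; (iv) [bird(obj2) -> approved(rex)]; (vii) [flies(obj2) -> penguin(obj1)]. New: active(obj1), cold(rex), small(obj2), approved(rex), penguin(obj1).
Round 2: (viii) [small(obj2) & locked(obj1) -> visible(rex)]. New: visible(rex).
Round 3: (vi) [visible(rex) & cold(rex) -> has_feathers(rex)]. New: has_feathers(rex).
Closure: {active(obj1), approved(rex), bird(obj2), blue(obj2), closed(obj2), cold(rex), flies(obj2), has_feathers(rex), locked(obj1), penguin(obj1), red(obj2), small(obj2), stale(rex), visible(rex), wooden(obj1)} — 15 facts.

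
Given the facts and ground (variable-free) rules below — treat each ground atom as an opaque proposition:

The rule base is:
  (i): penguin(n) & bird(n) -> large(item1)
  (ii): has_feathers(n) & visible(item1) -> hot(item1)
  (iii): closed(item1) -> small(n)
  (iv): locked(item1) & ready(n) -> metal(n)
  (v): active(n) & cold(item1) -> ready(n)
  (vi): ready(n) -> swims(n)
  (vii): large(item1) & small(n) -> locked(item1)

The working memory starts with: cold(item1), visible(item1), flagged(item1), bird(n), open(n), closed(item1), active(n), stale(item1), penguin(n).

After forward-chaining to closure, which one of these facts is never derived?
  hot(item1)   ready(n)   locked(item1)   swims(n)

[1] (i) [penguin(n) & bird(n) -> large(item1)]; (iii) [closed(item1) -> small(n)]; (v) [active(n) & cold(item1) -> ready(n)]. ⇒ new: large(item1), small(n), ready(n).
[2] (vi) [ready(n) -> swims(n)]; (vii) [large(item1) & small(n) -> locked(item1)]. ⇒ new: swims(n), locked(item1).
[3] (iv) [locked(item1) & ready(n) -> metal(n)]. ⇒ new: metal(n).
Derived: ready(n) (round 1), locked(item1) (round 2), swims(n) (round 2). hot(item1) never appears in any round.

hot(item1)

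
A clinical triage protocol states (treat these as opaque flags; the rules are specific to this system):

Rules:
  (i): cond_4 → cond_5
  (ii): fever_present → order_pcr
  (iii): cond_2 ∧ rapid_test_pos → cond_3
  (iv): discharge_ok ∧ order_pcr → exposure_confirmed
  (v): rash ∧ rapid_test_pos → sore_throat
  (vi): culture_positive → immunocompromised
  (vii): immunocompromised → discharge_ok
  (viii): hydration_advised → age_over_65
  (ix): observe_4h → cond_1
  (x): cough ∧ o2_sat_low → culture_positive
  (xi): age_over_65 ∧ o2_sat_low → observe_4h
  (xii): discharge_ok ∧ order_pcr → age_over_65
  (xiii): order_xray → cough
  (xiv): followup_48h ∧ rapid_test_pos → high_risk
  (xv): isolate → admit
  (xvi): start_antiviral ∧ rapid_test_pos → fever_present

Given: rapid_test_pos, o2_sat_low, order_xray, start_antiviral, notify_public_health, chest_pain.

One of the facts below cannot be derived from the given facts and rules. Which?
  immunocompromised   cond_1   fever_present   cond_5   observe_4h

Round 1: (xiii) [order_xray → cough]; (xvi) [start_antiviral ∧ rapid_test_pos → fever_present]. New: cough, fever_present.
Round 2: (ii) [fever_present → order_pcr]; (x) [cough ∧ o2_sat_low → culture_positive]. New: order_pcr, culture_positive.
Round 3: (vi) [culture_positive → immunocompromised]. New: immunocompromised.
Round 4: (vii) [immunocompromised → discharge_ok]. New: discharge_ok.
Round 5: (iv) [discharge_ok ∧ order_pcr → exposure_confirmed]; (xii) [discharge_ok ∧ order_pcr → age_over_65]. New: exposure_confirmed, age_over_65.
Round 6: (xi) [age_over_65 ∧ o2_sat_low → observe_4h]. New: observe_4h.
Round 7: (ix) [observe_4h → cond_1]. New: cond_1.
Derived: fever_present (round 1), observe_4h (round 6), immunocompromised (round 3), cond_1 (round 7). cond_5 never appears in any round.

cond_5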